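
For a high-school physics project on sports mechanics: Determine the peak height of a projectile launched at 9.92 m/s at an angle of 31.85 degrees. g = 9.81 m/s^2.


H = (v*sin(theta))^2 / (2*g)
vy = v*sin(theta) = 9.92 * sin(31.85 deg) = 5.2348 m/s
H = vy^2 / (2*g) = 27.4027 / (2*9.81)
H = 27.4027 / 19.62 = 1.3967 m

1.3967 m


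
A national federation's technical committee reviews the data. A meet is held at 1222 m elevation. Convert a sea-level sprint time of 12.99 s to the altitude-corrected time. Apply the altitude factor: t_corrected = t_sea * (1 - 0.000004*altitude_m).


Correction factor = 1 - 0.000004 * 1222 = 0.995112
t_corrected = t_sea * factor = 12.99 * 0.995112
t_corrected = 12.9265 s

12.9265 s


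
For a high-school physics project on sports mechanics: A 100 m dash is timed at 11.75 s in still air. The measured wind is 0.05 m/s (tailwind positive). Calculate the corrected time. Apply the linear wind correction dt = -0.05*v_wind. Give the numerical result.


dt = -0.05 * v_wind = -0.05 * 0.05 = -0.0025 s
t_corrected = t_still + dt = 11.75 + (-0.0025)
t_corrected = 11.7475 s

11.7475 s


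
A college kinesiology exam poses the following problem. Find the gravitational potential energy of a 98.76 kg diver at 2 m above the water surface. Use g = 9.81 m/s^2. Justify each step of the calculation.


PE = m * g * h
PE = 98.76 * 9.81 * 2
PE = 968.8356 * 2 = 1937.6712 J

1937.6712 J


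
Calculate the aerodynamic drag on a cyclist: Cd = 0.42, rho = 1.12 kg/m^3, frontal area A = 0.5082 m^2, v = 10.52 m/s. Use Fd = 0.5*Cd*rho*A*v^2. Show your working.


Fd = 0.5 * Cd * rho * A * v^2
Fd = 0.5 * 0.42 * 1.12 * 0.5082 * 10.52^2
v^2 = 110.6704
Fd = 0.5 * 0.42 * 1.12 * 0.5082 * 110.6704 = 13.2283 N

13.2283 N


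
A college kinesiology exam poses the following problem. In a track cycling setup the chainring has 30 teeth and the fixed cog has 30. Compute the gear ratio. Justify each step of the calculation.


GR = front_teeth / rear_teeth
GR = 30 / 30
GR = 1

1


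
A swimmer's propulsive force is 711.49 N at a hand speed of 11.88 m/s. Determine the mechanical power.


P = F * v
P = 711.49 * 11.88
P = 8452.5012 W

8452.5012 W


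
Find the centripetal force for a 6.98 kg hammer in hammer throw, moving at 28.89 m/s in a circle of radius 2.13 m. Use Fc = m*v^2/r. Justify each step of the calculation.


Fc = m * v^2 / r
v^2 = 28.89^2 = 834.6321
Fc = 6.98 * 834.6321 / 2.13
Fc = 5825.7321 / 2.13 = 2735.0855 N

2735.0855 N


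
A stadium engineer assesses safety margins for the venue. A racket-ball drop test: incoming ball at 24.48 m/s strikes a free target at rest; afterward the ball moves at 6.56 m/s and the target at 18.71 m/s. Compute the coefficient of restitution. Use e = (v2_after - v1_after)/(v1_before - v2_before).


e = (v2_after - v1_after) / (v1_before - v2_before)
Numerator = 18.71 - 6.56 = 12.15
Denominator = 24.48 - 0 = 24.48
e = 12.15 / 24.48 = 0.4963

0.4963


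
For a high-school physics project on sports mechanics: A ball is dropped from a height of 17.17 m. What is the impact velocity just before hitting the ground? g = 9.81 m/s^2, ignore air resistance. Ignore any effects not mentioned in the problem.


v = sqrt(2 * g * h)
v = sqrt(2 * 9.81 * 17.17)
v = sqrt(336.8754) = 18.3542 m/s

18.3542 m/s


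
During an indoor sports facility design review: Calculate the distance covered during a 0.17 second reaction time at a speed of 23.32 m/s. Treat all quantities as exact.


d = v * t
d = 23.32 * 0.17
d = 3.9644 m

3.9644 m


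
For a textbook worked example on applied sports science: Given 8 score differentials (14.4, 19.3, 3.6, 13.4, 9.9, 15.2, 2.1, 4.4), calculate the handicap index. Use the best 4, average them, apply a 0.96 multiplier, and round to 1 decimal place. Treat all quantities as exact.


All differentials: 14.4, 19.3, 3.6, 13.4, 9.9, 15.2, 2.1, 4.4
Sorted: 2.1, 3.6, 4.4, 9.9, 13.4, 14.4, 15.2, 19.3
Best 4: 2.1, 3.6, 4.4, 9.9
Average of best = 20 / 4 = 5
Raw index = 5 * 0.96 = 4.8
Handicap index = round(4.8, 1) = 4.8

4.8


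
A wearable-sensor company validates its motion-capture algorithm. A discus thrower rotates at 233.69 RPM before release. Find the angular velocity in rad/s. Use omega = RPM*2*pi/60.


omega = RPM * 2 * pi / 60
omega = 233.69 * 2 * 3.14159 / 60
omega = 1468.3176 / 60 = 24.472 rad/s

24.472 rad/s


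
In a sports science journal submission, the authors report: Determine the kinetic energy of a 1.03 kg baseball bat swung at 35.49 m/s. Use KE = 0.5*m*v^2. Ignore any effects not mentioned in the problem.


KE = 0.5 * m * v^2
KE = 0.5 * 1.03 * 35.49^2
KE = 0.5 * 1.03 * 1259.5401 = 648.6632 J

648.6632 J


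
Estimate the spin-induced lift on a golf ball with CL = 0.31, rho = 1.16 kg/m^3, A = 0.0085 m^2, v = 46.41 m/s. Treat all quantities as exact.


FM = 0.5 * CL * rho * A * v^2
FM = 0.5 * 0.31 * 1.16 * 0.0085 * 46.41^2
v^2 = 2153.8881
FM = 0.5 * 0.31 * 1.16 * 0.0085 * 2153.8881 = 3.2918 N

3.2918 N


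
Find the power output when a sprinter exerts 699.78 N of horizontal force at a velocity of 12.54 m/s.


P = F * v
P = 699.78 * 12.54
P = 8775.2412 W

8775.2412 W


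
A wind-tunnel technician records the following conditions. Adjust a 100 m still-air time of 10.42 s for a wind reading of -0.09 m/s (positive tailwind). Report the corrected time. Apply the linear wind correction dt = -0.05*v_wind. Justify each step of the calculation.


dt = -0.05 * v_wind = -0.05 * -0.09 = 0.0045 s
t_corrected = t_still + dt = 10.42 + (0.0045)
t_corrected = 10.4245 s

10.4245 s


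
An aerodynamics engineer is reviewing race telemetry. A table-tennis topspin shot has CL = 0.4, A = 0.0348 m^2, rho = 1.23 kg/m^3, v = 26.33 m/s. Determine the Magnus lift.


FM = 0.5 * CL * rho * A * v^2
FM = 0.5 * 0.4 * 1.23 * 0.0348 * 26.33^2
v^2 = 693.2689
FM = 0.5 * 0.4 * 1.23 * 0.0348 * 693.2689 = 5.9349 N

5.9349 N


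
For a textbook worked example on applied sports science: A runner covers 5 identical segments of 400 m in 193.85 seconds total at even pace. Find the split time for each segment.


Split time = total_time / n_laps = 193.85 / 5
Split time = 38.77 s per lap

38.77 s


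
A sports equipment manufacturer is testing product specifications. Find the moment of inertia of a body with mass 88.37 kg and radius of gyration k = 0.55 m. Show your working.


I = m * k^2
I = 88.37 * 0.55^2
I = 88.37 * 0.3025 = 26.7319 kg*m^2

26.7319 kg*m^2


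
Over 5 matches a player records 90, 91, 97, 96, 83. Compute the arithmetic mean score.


Average = sum / n
Sum = 457
Average = 457 / 5 = 91.4

91.4


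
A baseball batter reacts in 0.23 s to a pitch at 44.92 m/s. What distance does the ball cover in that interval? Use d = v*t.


d = v * t
d = 44.92 * 0.23
d = 10.3316 m

10.3316 m


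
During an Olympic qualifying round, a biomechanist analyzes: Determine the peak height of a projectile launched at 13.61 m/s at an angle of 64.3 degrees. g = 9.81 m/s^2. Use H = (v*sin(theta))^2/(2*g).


H = (v*sin(theta))^2 / (2*g)
vy = v*sin(theta) = 13.61 * sin(64.3 deg) = 12.2637 m/s
H = vy^2 / (2*g) = 150.3973 / (2*9.81)
H = 150.3973 / 19.62 = 7.6655 m

7.6655 m


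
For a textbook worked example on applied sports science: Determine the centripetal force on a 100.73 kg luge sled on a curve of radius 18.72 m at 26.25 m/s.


Fc = m * v^2 / r
v^2 = 26.25^2 = 689.0625
Fc = 100.73 * 689.0625 / 18.72
Fc = 69409.2656 / 18.72 = 3707.7599 N

3707.7599 N


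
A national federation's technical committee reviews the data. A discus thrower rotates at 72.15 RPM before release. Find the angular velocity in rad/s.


omega = RPM * 2 * pi / 60
omega = 72.15 * 2 * 3.14159 / 60
omega = 453.3318 / 60 = 7.5555 rad/s

7.5555 rad/s


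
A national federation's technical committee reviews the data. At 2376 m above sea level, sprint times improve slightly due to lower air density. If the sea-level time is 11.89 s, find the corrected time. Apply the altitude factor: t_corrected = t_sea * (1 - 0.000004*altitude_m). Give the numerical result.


Correction factor = 1 - 0.000004 * 2376 = 0.990496
t_corrected = t_sea * factor = 11.89 * 0.990496
t_corrected = 11.777 s

11.777 s


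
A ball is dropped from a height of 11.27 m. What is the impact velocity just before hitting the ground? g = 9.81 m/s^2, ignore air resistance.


v = sqrt(2 * g * h)
v = sqrt(2 * 9.81 * 11.27)
v = sqrt(221.1174) = 14.87 m/s

14.87 m/s


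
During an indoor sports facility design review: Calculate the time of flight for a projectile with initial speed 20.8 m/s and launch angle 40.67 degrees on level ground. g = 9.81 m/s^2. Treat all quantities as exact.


T = 2*v*sin(theta)/g
sin(theta) = sin(40.67 deg) = 0.6517
T = 2*20.8*0.6517 / 9.81
T = 27.1108 / 9.81 = 2.7636 s

2.7636 s


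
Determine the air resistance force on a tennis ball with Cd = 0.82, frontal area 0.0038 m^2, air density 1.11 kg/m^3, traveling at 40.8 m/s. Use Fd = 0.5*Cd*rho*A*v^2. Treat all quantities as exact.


Fd = 0.5 * Cd * rho * A * v^2
Fd = 0.5 * 0.82 * 1.11 * 0.0038 * 40.8^2
v^2 = 1664.64
Fd = 0.5 * 0.82 * 1.11 * 0.0038 * 1664.64 = 2.8788 N

2.8788 N


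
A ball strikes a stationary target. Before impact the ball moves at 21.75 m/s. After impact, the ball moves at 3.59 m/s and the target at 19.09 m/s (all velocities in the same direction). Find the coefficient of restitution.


e = (v2_after - v1_after) / (v1_before - v2_before)
Numerator = 19.09 - 3.59 = 15.5
Denominator = 21.75 - 0 = 21.75
e = 15.5 / 21.75 = 0.7126

0.7126


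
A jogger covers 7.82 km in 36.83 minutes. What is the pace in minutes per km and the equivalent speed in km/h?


Pace = time / distance = 36.83 min / 7.82 km = 4.7097 min/km
Speed = distance / time_in_hours = 7.82 / 0.6138 hr
Speed = 12.7396 km/h

4.7097 min/km, 12.7396 km/h


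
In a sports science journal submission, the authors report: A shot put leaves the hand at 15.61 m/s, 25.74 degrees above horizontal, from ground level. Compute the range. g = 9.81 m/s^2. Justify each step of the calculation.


R = v^2 * sin(2*theta) / g
Convert angle to radians: theta = 25.74 deg = 0.4492 rad
sin(2*theta) = sin(0.8985) = 0.7824
R = 15.61^2 * 0.7824 / 9.81
R = 243.6721 * 0.7824 / 9.81 = 19.4339 m

19.4339 m


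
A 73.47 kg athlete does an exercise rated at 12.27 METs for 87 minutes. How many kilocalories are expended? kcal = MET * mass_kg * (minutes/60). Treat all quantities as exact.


kcal = MET * mass * time_hr
Convert time: 87 min = 1.45 hr
kcal = 12.27 * 73.47 * 1.45
kcal = 1307.1415 kcal

1307.1415 kcal


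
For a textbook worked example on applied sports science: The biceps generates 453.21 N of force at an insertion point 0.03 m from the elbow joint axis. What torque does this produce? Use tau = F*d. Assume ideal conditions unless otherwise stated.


tau = F * d
tau = 453.21 * 0.03
tau = 13.5963 N*m

13.5963 N*m


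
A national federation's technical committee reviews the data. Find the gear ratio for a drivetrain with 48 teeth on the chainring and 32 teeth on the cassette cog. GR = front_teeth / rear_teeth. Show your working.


GR = front_teeth / rear_teeth
GR = 48 / 32
GR = 1.5

1.5


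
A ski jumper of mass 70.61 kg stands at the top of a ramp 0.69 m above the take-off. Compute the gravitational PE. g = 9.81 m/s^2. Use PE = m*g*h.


PE = m * g * h
PE = 70.61 * 9.81 * 0.69
PE = 692.6841 * 0.69 = 477.952 J

477.952 J


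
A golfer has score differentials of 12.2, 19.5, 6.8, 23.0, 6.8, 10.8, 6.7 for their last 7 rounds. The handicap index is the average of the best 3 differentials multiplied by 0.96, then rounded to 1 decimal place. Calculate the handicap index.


All differentials: 12.2, 19.5, 6.8, 23.0, 6.8, 10.8, 6.7
Sorted: 6.7, 6.8, 6.8, 10.8, 12.2, 19.5, 23.0
Best 3: 6.7, 6.8, 6.8
Average of best = 20.3 / 3 = 6.7667
Raw index = 6.7667 * 0.96 = 6.496
Handicap index = round(6.496, 1) = 6.5

6.5


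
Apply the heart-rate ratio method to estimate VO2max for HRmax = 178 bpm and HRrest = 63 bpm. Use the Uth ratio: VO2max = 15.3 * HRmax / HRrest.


VO2max = 15.3 * HRmax / HRrest
VO2max = 15.3 * 178 / 63
VO2max = 2723.4 / 63 = 43.2286 mL/kg/min

43.2286 mL/kg/min


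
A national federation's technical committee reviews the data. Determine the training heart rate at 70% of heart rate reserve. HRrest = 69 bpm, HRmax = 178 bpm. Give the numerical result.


Target = HRrest + pct*(HRmax - HRrest)
Heart rate reserve = HRmax - HRrest = 178 - 69 = 109 bpm
Fraction = 70% = 0.7
Target = 69 + 0.7 * 109
Target = 69 + 76.3 = 145.3 bpm

145.3 bpm


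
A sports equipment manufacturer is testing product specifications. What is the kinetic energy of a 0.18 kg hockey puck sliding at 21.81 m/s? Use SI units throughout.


KE = 0.5 * m * v^2
KE = 0.5 * 0.18 * 21.81^2
KE = 0.5 * 0.18 * 475.6761 = 42.8108 J

42.8108 J


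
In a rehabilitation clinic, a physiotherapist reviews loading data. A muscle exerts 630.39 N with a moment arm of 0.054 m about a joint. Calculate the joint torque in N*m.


tau = F * d
tau = 630.39 * 0.054
tau = 34.0411 N*m

34.0411 N*m


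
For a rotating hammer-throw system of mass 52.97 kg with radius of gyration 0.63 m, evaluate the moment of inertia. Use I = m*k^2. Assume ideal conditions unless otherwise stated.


I = m * k^2
I = 52.97 * 0.63^2
I = 52.97 * 0.3969 = 21.0238 kg*m^2

21.0238 kg*m^2


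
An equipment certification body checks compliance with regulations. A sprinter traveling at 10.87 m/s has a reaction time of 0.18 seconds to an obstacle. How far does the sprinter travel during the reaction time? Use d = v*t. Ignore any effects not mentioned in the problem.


d = v * t
d = 10.87 * 0.18
d = 1.9566 m

1.9566 m


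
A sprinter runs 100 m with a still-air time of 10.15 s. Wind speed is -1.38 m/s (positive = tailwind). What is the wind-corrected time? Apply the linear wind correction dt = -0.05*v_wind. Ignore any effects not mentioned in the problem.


dt = -0.05 * v_wind = -0.05 * -1.38 = 0.069 s
t_corrected = t_still + dt = 10.15 + (0.069)
t_corrected = 10.219 s

10.219 s


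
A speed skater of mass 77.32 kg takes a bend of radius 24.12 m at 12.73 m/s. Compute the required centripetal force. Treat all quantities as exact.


Fc = m * v^2 / r
v^2 = 12.73^2 = 162.0529
Fc = 77.32 * 162.0529 / 24.12
Fc = 12529.9302 / 24.12 = 519.483 N

519.483 N


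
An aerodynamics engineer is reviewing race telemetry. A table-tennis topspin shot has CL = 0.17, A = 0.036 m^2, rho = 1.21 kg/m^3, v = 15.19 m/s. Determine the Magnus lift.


FM = 0.5 * CL * rho * A * v^2
FM = 0.5 * 0.17 * 1.21 * 0.036 * 15.19^2
v^2 = 230.7361
FM = 0.5 * 0.17 * 1.21 * 0.036 * 230.7361 = 0.8543 N

0.8543 N


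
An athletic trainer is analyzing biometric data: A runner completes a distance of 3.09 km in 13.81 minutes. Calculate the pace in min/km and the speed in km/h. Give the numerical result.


Pace = time / distance = 13.81 min / 3.09 km = 4.4693 min/km
Speed = distance / time_in_hours = 3.09 / 0.2302 hr
Speed = 13.4251 km/h

4.4693 min/km, 13.4251 km/h


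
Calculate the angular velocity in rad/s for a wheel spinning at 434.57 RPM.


omega = RPM * 2 * pi / 60
omega = 434.57 * 2 * 3.14159 / 60
omega = 2730.4838 / 60 = 45.5081 rad/s

45.5081 rad/s


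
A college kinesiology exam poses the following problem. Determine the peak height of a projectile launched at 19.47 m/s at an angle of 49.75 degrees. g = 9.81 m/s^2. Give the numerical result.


H = (v*sin(theta))^2 / (2*g)
vy = v*sin(theta) = 19.47 * sin(49.75 deg) = 14.8601 m/s
H = vy^2 / (2*g) = 220.8236 / (2*9.81)
H = 220.8236 / 19.62 = 11.255 m

11.255 m


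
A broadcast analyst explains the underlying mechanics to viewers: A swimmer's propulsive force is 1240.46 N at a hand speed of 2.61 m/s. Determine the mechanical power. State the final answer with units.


P = F * v
P = 1240.46 * 2.61
P = 3237.6006 W

3237.6006 W


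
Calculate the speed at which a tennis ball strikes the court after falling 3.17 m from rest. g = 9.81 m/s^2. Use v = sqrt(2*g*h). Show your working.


v = sqrt(2 * g * h)
v = sqrt(2 * 9.81 * 3.17)
v = sqrt(62.1954) = 7.8864 m/s

7.8864 m/s


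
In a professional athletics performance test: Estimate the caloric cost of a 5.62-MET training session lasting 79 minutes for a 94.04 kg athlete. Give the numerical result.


kcal = MET * mass * time_hr
Convert time: 79 min = 1.3167 hr
kcal = 5.62 * 94.04 * 1.3167
kcal = 695.8647 kcal

695.8647 kcal


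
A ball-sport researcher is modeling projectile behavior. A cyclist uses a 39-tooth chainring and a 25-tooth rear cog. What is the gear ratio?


GR = front_teeth / rear_teeth
GR = 39 / 25
GR = 1.56

1.56


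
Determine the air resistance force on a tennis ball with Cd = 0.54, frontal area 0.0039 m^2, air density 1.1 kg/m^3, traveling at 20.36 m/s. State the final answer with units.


Fd = 0.5 * Cd * rho * A * v^2
Fd = 0.5 * 0.54 * 1.1 * 0.0039 * 20.36^2
v^2 = 414.5296
Fd = 0.5 * 0.54 * 1.1 * 0.0039 * 414.5296 = 0.4801 N

0.4801 N


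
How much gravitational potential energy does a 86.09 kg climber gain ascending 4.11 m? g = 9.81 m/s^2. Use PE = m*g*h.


PE = m * g * h
PE = 86.09 * 9.81 * 4.11
PE = 844.5429 * 4.11 = 3471.0713 J

3471.0713 J


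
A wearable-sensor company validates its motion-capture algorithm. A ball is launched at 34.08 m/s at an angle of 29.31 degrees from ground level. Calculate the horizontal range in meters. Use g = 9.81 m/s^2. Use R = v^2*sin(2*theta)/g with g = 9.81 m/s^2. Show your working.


R = v^2 * sin(2*theta) / g
Convert angle to radians: theta = 29.31 deg = 0.5116 rad
sin(2*theta) = sin(1.0231) = 0.8537
R = 34.08^2 * 0.8537 / 9.81
R = 1161.4464 * 0.8537 / 9.81 = 101.0769 m

101.0769 m


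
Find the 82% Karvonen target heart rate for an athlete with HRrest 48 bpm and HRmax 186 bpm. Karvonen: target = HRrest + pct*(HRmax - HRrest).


Target = HRrest + pct*(HRmax - HRrest)
Heart rate reserve = HRmax - HRrest = 186 - 48 = 138 bpm
Fraction = 82% = 0.82
Target = 48 + 0.82 * 138
Target = 48 + 113.16 = 161.16 bpm

161.16 bpm


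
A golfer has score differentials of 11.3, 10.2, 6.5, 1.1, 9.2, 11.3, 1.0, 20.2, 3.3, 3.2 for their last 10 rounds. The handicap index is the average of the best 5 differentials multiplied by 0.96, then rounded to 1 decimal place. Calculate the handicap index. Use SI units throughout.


All differentials: 11.3, 10.2, 6.5, 1.1, 9.2, 11.3, 1.0, 20.2, 3.3, 3.2
Sorted: 1.0, 1.1, 3.2, 3.3, 6.5, 9.2, 10.2, 11.3, 11.3, 20.2
Best 5: 1.0, 1.1, 3.2, 3.3, 6.5
Average of best = 15.1 / 5 = 3.02
Raw index = 3.02 * 0.96 = 2.8992
Handicap index = round(2.8992, 1) = 2.9

2.9


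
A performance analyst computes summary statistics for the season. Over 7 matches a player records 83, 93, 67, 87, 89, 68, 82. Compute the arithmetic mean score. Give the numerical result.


Average = sum / n
Sum = 569
Average = 569 / 7 = 81.2857

81.2857


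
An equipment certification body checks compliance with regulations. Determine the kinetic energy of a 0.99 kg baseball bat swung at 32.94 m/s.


KE = 0.5 * m * v^2
KE = 0.5 * 0.99 * 32.94^2
KE = 0.5 * 0.99 * 1085.0436 = 537.0966 J

537.0966 J


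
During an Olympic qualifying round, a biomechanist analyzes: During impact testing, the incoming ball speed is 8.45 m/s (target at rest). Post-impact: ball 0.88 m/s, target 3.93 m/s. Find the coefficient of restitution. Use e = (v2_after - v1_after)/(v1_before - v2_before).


e = (v2_after - v1_after) / (v1_before - v2_before)
Numerator = 3.93 - 0.88 = 3.05
Denominator = 8.45 - 0 = 8.45
e = 3.05 / 8.45 = 0.3609

0.3609


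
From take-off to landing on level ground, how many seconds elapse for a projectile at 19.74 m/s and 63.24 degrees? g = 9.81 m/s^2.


T = 2*v*sin(theta)/g
sin(theta) = sin(63.24 deg) = 0.8929
T = 2*19.74*0.8929 / 9.81
T = 35.2517 / 9.81 = 3.5934 s

3.5934 s


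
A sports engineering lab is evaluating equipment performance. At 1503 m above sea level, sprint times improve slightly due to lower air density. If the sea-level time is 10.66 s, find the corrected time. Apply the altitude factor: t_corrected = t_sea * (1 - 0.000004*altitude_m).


Correction factor = 1 - 0.000004 * 1503 = 0.993988
t_corrected = t_sea * factor = 10.66 * 0.993988
t_corrected = 10.5959 s

10.5959 s


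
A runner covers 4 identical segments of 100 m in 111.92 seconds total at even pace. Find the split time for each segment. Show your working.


Split time = total_time / n_laps = 111.92 / 4
Split time = 27.98 s per lap

27.98 s


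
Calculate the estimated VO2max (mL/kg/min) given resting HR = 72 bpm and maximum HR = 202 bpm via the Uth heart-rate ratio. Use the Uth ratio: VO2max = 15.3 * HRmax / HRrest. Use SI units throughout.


VO2max = 15.3 * HRmax / HRrest
VO2max = 15.3 * 202 / 72
VO2max = 3090.6 / 72 = 42.925 mL/kg/min

42.925 mL/kg/min


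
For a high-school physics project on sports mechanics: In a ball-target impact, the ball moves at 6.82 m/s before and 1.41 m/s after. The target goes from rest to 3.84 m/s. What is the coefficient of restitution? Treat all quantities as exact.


e = (v2_after - v1_after) / (v1_before - v2_before)
Numerator = 3.84 - 1.41 = 2.43
Denominator = 6.82 - 0 = 6.82
e = 2.43 / 6.82 = 0.3563

0.3563


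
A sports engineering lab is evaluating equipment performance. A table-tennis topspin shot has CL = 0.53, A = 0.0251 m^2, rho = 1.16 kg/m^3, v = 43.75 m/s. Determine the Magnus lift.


FM = 0.5 * CL * rho * A * v^2
FM = 0.5 * 0.53 * 1.16 * 0.0251 * 43.75^2
v^2 = 1914.0625
FM = 0.5 * 0.53 * 1.16 * 0.0251 * 1914.0625 = 14.7684 N

14.7684 N


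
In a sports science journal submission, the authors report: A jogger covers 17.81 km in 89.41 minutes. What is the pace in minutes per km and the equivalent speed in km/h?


Pace = time / distance = 89.41 min / 17.81 km = 5.0202 min/km
Speed = distance / time_in_hours = 17.81 / 1.4902 hr
Speed = 11.9517 km/h

5.0202 min/km, 11.9517 km/h


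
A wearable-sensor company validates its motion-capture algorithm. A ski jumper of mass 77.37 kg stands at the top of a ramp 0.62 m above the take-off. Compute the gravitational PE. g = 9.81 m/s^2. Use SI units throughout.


PE = m * g * h
PE = 77.37 * 9.81 * 0.62
PE = 758.9997 * 0.62 = 470.5798 J

470.5798 J


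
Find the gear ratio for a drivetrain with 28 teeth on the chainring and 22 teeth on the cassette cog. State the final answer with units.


GR = front_teeth / rear_teeth
GR = 28 / 22
GR = 1.2727

1.2727


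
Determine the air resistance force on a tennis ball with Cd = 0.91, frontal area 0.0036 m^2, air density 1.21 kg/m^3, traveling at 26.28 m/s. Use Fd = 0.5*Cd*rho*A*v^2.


Fd = 0.5 * Cd * rho * A * v^2
Fd = 0.5 * 0.91 * 1.21 * 0.0036 * 26.28^2
v^2 = 690.6384
Fd = 0.5 * 0.91 * 1.21 * 0.0036 * 690.6384 = 1.3688 N

1.3688 N


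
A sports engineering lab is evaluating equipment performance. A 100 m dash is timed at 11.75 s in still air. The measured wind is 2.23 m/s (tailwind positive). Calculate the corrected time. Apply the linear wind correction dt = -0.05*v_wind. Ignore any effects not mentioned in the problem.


dt = -0.05 * v_wind = -0.05 * 2.23 = -0.1115 s
t_corrected = t_still + dt = 11.75 + (-0.1115)
t_corrected = 11.6385 s

11.6385 s


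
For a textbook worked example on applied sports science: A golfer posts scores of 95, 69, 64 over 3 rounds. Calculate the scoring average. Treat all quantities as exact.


Average = sum / n
Sum = 228
Average = 228 / 3 = 76

76


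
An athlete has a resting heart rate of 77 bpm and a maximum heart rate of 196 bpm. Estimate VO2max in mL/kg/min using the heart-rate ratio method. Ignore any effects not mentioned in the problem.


VO2max = 15.3 * HRmax / HRrest
VO2max = 15.3 * 196 / 77
VO2max = 2998.8 / 77 = 38.9455 mL/kg/min

38.9455 mL/kg/min


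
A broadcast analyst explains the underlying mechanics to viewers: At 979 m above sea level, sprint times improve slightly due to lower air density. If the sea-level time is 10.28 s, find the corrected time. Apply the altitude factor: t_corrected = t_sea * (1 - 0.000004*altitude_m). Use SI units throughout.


Correction factor = 1 - 0.000004 * 979 = 0.996084
t_corrected = t_sea * factor = 10.28 * 0.996084
t_corrected = 10.2397 s

10.2397 s


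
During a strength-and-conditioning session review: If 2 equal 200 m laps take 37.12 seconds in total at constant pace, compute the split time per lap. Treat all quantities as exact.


Split time = total_time / n_laps = 37.12 / 2
Split time = 18.56 s per lap

18.56 s


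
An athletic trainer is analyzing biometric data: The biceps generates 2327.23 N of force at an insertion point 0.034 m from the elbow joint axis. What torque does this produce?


tau = F * d
tau = 2327.23 * 0.034
tau = 79.1258 N*m

79.1258 N*m


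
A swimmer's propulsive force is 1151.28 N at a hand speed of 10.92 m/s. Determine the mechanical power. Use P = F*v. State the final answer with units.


P = F * v
P = 1151.28 * 10.92
P = 12571.9776 W

12571.9776 W


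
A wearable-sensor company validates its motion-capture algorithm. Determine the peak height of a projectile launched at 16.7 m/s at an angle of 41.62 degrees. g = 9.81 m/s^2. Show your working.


H = (v*sin(theta))^2 / (2*g)
vy = v*sin(theta) = 16.7 * sin(41.62 deg) = 11.0919 m/s
H = vy^2 / (2*g) = 123.0308 / (2*9.81)
H = 123.0308 / 19.62 = 6.2707 m

6.2707 m


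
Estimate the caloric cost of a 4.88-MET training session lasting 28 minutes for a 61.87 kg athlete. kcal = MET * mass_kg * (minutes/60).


kcal = MET * mass * time_hr
Convert time: 28 min = 0.4667 hr
kcal = 4.88 * 61.87 * 0.4667
kcal = 140.8986 kcal

140.8986 kcal


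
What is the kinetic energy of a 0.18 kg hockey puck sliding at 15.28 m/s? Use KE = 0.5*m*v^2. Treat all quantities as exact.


KE = 0.5 * m * v^2
KE = 0.5 * 0.18 * 15.28^2
KE = 0.5 * 0.18 * 233.4784 = 21.0131 J

21.0131 J


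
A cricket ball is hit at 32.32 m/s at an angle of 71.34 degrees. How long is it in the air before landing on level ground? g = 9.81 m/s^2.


T = 2*v*sin(theta)/g
sin(theta) = sin(71.34 deg) = 0.9474
T = 2*32.32*0.9474 / 9.81
T = 61.2421 / 9.81 = 6.2428 s

6.2428 s


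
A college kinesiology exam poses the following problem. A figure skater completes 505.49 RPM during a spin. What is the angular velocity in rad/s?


omega = RPM * 2 * pi / 60
omega = 505.49 * 2 * 3.14159 / 60
omega = 3176.0873 / 60 = 52.9348 rad/s

52.9348 rad/s


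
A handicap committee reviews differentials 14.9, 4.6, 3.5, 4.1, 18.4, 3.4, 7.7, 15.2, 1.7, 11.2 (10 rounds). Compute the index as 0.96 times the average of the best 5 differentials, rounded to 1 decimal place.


All differentials: 14.9, 4.6, 3.5, 4.1, 18.4, 3.4, 7.7, 15.2, 1.7, 11.2
Sorted: 1.7, 3.4, 3.5, 4.1, 4.6, 7.7, 11.2, 14.9, 15.2, 18.4
Best 5: 1.7, 3.4, 3.5, 4.1, 4.6
Average of best = 17.3 / 5 = 3.46
Raw index = 3.46 * 0.96 = 3.3216
Handicap index = round(3.3216, 1) = 3.3

3.3


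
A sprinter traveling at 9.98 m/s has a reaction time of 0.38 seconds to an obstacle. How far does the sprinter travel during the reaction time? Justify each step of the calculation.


d = v * t
d = 9.98 * 0.38
d = 3.7924 m

3.7924 m


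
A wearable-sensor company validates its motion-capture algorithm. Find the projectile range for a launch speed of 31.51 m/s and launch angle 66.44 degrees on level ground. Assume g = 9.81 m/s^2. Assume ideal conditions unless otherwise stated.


R = v^2 * sin(2*theta) / g
Convert angle to radians: theta = 66.44 deg = 1.1596 rad
sin(2*theta) = sin(2.3192) = 0.7328
R = 31.51^2 * 0.7328 / 9.81
R = 992.8801 * 0.7328 / 9.81 = 74.1655 m

74.1655 m


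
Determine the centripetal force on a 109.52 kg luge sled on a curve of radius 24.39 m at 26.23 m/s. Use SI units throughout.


Fc = m * v^2 / r
v^2 = 26.23^2 = 688.0129
Fc = 109.52 * 688.0129 / 24.39
Fc = 75351.1728 / 24.39 = 3089.429 N

3089.429 N


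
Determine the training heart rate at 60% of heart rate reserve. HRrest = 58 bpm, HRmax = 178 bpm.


Target = HRrest + pct*(HRmax - HRrest)
Heart rate reserve = HRmax - HRrest = 178 - 58 = 120 bpm
Fraction = 60% = 0.6
Target = 58 + 0.6 * 120
Target = 58 + 72 = 130 bpm

130 bpm


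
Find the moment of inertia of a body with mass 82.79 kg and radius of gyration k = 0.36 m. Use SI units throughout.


I = m * k^2
I = 82.79 * 0.36^2
I = 82.79 * 0.1296 = 10.7296 kg*m^2

10.7296 kg*m^2


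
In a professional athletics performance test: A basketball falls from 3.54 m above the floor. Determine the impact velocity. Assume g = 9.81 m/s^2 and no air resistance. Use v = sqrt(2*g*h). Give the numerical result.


v = sqrt(2 * g * h)
v = sqrt(2 * 9.81 * 3.54)
v = sqrt(69.4548) = 8.334 m/s

8.334 m/s


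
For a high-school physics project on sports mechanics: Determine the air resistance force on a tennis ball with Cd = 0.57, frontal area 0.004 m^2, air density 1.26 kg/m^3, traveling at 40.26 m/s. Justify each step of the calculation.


Fd = 0.5 * Cd * rho * A * v^2
Fd = 0.5 * 0.57 * 1.26 * 0.004 * 40.26^2
v^2 = 1620.8676
Fd = 0.5 * 0.57 * 1.26 * 0.004 * 1620.8676 = 2.3282 N

2.3282 N


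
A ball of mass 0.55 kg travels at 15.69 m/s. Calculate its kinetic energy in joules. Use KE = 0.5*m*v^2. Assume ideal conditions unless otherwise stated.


KE = 0.5 * m * v^2
KE = 0.5 * 0.55 * 15.69^2
KE = 0.5 * 0.55 * 246.1761 = 67.6984 J

67.6984 J


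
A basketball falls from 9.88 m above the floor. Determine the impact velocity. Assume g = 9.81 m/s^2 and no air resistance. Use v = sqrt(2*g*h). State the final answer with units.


v = sqrt(2 * g * h)
v = sqrt(2 * 9.81 * 9.88)
v = sqrt(193.8456) = 13.9228 m/s

13.9228 m/s


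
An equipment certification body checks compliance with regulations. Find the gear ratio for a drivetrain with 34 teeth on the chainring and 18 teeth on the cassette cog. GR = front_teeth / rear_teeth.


GR = front_teeth / rear_teeth
GR = 34 / 18
GR = 1.8889

1.8889


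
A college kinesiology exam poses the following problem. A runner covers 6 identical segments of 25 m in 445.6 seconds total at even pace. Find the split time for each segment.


Split time = total_time / n_laps = 445.6 / 6
Split time = 74.2667 s per lap

74.2667 s


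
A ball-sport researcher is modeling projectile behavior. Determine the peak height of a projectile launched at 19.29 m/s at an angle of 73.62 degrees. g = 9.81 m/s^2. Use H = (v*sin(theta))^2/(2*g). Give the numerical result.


H = (v*sin(theta))^2 / (2*g)
vy = v*sin(theta) = 19.29 * sin(73.62 deg) = 18.5071 m/s
H = vy^2 / (2*g) = 342.5115 / (2*9.81)
H = 342.5115 / 19.62 = 17.4573 m

17.4573 m


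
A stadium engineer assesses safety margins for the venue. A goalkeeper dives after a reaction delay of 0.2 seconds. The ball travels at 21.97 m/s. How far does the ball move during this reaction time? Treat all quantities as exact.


d = v * t
d = 21.97 * 0.2
d = 4.394 m

4.394 m


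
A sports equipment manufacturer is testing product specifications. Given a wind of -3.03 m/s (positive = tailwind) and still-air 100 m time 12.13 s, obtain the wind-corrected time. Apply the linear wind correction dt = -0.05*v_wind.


dt = -0.05 * v_wind = -0.05 * -3.03 = 0.1515 s
t_corrected = t_still + dt = 12.13 + (0.1515)
t_corrected = 12.2815 s

12.2815 s


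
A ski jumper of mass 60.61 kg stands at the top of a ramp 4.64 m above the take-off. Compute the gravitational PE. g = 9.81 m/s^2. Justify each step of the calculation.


PE = m * g * h
PE = 60.61 * 9.81 * 4.64
PE = 594.5841 * 4.64 = 2758.8702 J

2758.8702 J


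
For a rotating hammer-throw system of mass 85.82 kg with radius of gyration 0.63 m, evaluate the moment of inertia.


I = m * k^2
I = 85.82 * 0.63^2
I = 85.82 * 0.3969 = 34.062 kg*m^2

34.062 kg*m^2


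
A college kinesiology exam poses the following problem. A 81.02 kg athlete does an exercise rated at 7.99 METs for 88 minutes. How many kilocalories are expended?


kcal = MET * mass * time_hr
Convert time: 88 min = 1.4667 hr
kcal = 7.99 * 81.02 * 1.4667
kcal = 949.4464 kcal

949.4464 kcal


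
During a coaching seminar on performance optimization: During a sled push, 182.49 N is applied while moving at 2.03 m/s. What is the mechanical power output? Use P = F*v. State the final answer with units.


P = F * v
P = 182.49 * 2.03
P = 370.4547 W

370.4547 W


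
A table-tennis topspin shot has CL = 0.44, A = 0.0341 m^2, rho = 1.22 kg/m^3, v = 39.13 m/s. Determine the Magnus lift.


FM = 0.5 * CL * rho * A * v^2
FM = 0.5 * 0.44 * 1.22 * 0.0341 * 39.13^2
v^2 = 1531.1569
FM = 0.5 * 0.44 * 1.22 * 0.0341 * 1531.1569 = 14.0138 N

14.0138 N


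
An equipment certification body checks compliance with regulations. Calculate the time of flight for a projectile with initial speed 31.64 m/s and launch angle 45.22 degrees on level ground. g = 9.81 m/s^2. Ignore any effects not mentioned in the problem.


T = 2*v*sin(theta)/g
sin(theta) = sin(45.22 deg) = 0.7098
T = 2*31.64*0.7098 / 9.81
T = 44.9172 / 9.81 = 4.5787 s

4.5787 s


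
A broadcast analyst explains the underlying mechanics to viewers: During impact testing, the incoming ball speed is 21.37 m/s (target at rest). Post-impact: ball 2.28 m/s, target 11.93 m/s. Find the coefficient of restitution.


e = (v2_after - v1_after) / (v1_before - v2_before)
Numerator = 11.93 - 2.28 = 9.65
Denominator = 21.37 - 0 = 21.37
e = 9.65 / 21.37 = 0.4516

0.4516


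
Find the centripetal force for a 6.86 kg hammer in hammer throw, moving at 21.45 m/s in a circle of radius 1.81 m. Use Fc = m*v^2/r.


Fc = m * v^2 / r
v^2 = 21.45^2 = 460.1025
Fc = 6.86 * 460.1025 / 1.81
Fc = 3156.3031 / 1.81 = 1743.8139 N

1743.8139 N


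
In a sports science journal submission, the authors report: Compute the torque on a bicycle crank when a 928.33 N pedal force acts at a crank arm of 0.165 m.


tau = F * d
tau = 928.33 * 0.165
tau = 153.1745 N*m

153.1745 N*m


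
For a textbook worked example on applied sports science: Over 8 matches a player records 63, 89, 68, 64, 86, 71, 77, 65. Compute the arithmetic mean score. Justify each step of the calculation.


Average = sum / n
Sum = 583
Average = 583 / 8 = 72.875

72.875


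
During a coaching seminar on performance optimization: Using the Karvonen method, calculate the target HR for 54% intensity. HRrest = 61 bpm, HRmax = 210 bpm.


Target = HRrest + pct*(HRmax - HRrest)
Heart rate reserve = HRmax - HRrest = 210 - 61 = 149 bpm
Fraction = 54% = 0.54
Target = 61 + 0.54 * 149
Target = 61 + 80.46 = 141.46 bpm

141.46 bpm


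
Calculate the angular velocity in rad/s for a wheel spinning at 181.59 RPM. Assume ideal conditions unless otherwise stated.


omega = RPM * 2 * pi / 60
omega = 181.59 * 2 * 3.14159 / 60
omega = 1140.9636 / 60 = 19.0161 rad/s

19.0161 rad/s


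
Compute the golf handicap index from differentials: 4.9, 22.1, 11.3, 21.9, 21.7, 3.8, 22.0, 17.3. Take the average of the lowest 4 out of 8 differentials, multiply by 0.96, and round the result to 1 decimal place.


All differentials: 4.9, 22.1, 11.3, 21.9, 21.7, 3.8, 22.0, 17.3
Sorted: 3.8, 4.9, 11.3, 17.3, 21.7, 21.9, 22.0, 22.1
Best 4: 3.8, 4.9, 11.3, 17.3
Average of best = 37.3 / 4 = 9.325
Raw index = 9.325 * 0.96 = 8.952
Handicap index = round(8.952, 1) = 9.0

9.0


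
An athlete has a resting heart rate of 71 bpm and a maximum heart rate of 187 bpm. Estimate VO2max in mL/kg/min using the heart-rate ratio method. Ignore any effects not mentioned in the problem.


VO2max = 15.3 * HRmax / HRrest
VO2max = 15.3 * 187 / 71
VO2max = 2861.1 / 71 = 40.2972 mL/kg/min

40.2972 mL/kg/min


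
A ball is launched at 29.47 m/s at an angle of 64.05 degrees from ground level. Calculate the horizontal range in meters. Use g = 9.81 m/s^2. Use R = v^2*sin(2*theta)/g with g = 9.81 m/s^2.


R = v^2 * sin(2*theta) / g
Convert angle to radians: theta = 64.05 deg = 1.1179 rad
sin(2*theta) = sin(2.2358) = 0.7869
R = 29.47^2 * 0.7869 / 9.81
R = 868.4809 * 0.7869 / 9.81 = 69.6675 m

69.6675 m


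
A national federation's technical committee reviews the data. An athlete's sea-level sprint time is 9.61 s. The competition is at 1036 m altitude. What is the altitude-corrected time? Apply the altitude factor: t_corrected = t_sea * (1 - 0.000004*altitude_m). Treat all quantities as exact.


Correction factor = 1 - 0.000004 * 1036 = 0.995856
t_corrected = t_sea * factor = 9.61 * 0.995856
t_corrected = 9.5702 s

9.5702 s


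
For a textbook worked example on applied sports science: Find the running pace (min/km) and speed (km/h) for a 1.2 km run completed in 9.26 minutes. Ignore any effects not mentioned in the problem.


Pace = time / distance = 9.26 min / 1.2 km = 7.7167 min/km
Speed = distance / time_in_hours = 1.2 / 0.1543 hr
Speed = 7.7754 km/h

7.7167 min/km, 7.7754 km/h


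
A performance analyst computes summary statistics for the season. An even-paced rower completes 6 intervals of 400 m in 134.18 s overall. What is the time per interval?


Split time = total_time / n_laps = 134.18 / 6
Split time = 22.3633 s per lap

22.3633 s


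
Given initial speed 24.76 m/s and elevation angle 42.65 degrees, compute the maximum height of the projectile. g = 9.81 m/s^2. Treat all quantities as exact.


H = (v*sin(theta))^2 / (2*g)
vy = v*sin(theta) = 24.76 * sin(42.65 deg) = 16.7753 m/s
H = vy^2 / (2*g) = 281.4123 / (2*9.81)
H = 281.4123 / 19.62 = 14.3431 m

14.3431 m


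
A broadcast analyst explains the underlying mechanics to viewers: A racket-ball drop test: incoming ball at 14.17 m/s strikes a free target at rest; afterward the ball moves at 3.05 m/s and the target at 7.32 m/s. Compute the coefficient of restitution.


e = (v2_after - v1_after) / (v1_before - v2_before)
Numerator = 7.32 - 3.05 = 4.27
Denominator = 14.17 - 0 = 14.17
e = 4.27 / 14.17 = 0.3013

0.3013


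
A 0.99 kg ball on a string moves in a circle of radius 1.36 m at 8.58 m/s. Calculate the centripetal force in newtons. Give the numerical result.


Fc = m * v^2 / r
v^2 = 8.58^2 = 73.6164
Fc = 0.99 * 73.6164 / 1.36
Fc = 72.8802 / 1.36 = 53.5884 N

53.5884 N


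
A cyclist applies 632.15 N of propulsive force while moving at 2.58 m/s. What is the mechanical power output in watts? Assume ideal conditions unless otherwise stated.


P = F * v
P = 632.15 * 2.58
P = 1630.947 W

1630.947 W


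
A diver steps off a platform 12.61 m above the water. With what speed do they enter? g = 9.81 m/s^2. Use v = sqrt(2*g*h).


v = sqrt(2 * g * h)
v = sqrt(2 * 9.81 * 12.61)
v = sqrt(247.4082) = 15.7292 m/s

15.7292 m/s


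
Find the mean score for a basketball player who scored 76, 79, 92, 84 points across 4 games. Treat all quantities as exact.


Average = sum / n
Sum = 331
Average = 331 / 4 = 82.75

82.75


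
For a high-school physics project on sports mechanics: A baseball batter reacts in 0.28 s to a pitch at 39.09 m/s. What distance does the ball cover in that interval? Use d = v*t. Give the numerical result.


d = v * t
d = 39.09 * 0.28
d = 10.9452 m

10.9452 m


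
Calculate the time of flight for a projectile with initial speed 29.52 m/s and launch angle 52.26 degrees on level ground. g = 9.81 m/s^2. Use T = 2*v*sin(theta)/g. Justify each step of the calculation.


T = 2*v*sin(theta)/g
sin(theta) = sin(52.26 deg) = 0.7908
T = 2*29.52*0.7908 / 9.81
T = 46.6886 / 9.81 = 4.7593 s

4.7593 s


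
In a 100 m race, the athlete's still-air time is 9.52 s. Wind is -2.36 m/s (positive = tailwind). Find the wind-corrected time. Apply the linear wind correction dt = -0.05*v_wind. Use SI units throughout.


dt = -0.05 * v_wind = -0.05 * -2.36 = 0.118 s
t_corrected = t_still + dt = 9.52 + (0.118)
t_corrected = 9.638 s

9.638 s


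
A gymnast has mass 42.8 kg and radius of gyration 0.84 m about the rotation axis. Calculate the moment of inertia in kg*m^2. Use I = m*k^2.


I = m * k^2
I = 42.8 * 0.84^2
I = 42.8 * 0.7056 = 30.1997 kg*m^2

30.1997 kg*m^2


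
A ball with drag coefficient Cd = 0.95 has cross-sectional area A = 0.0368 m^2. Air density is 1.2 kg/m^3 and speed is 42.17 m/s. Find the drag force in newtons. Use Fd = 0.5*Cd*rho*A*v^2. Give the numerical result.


Fd = 0.5 * Cd * rho * A * v^2
Fd = 0.5 * 0.95 * 1.2 * 0.0368 * 42.17^2
v^2 = 1778.3089
Fd = 0.5 * 0.95 * 1.2 * 0.0368 * 1778.3089 = 37.3018 N

37.3018 N
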